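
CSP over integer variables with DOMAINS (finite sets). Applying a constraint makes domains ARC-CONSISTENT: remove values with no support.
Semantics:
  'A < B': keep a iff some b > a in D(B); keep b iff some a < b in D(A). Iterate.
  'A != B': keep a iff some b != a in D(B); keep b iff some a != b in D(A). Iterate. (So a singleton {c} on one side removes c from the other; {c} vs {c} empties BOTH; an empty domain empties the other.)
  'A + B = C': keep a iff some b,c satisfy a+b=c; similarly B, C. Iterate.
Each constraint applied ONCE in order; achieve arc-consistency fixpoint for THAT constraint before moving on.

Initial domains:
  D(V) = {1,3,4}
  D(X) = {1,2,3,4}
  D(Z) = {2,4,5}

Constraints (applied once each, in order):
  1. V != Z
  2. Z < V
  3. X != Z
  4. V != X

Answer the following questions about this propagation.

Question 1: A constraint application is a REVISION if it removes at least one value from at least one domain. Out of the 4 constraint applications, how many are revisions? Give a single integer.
Answer: 2

Derivation:
Constraint 1 (V != Z) on D(V)={1,3,4} D(Z)={2,4,5}: no change => not a revision
Constraint 2 (Z < V) on D(Z)={2,4,5} D(V)={1,3,4}: Z {2,4,5}->{2}; V {1,3,4}->{3,4} => REVISION
Constraint 3 (X != Z) on D(X)={1,2,3,4} D(Z)={2}: X {1,2,3,4}->{1,3,4} => REVISION
Constraint 4 (V != X) on D(V)={3,4} D(X)={1,3,4}: no change => not a revision
Total revisions = 2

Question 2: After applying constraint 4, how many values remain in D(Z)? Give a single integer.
Constraint 1 (V != Z) on D(V)={1,3,4} D(Z)={2,4,5}: no change
Constraint 2 (Z < V) on D(Z)={2,4,5} D(V)={1,3,4}: Z {2,4,5}->{2}; V {1,3,4}->{3,4}
Constraint 3 (X != Z) on D(X)={1,2,3,4} D(Z)={2}: X {1,2,3,4}->{1,3,4}
Constraint 4 (V != X) on D(V)={3,4} D(X)={1,3,4}: no change
So after constraint 4: D(Z)={2}, size = 1

Answer: 1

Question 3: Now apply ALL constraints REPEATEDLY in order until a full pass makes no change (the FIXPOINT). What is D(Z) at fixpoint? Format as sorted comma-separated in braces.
pass 0 (initial): D(Z)={2,4,5}
pass 1: V {1,3,4}->{3,4}; X {1,2,3,4}->{1,3,4}; Z {2,4,5}->{2}
pass 2: no change
Fixpoint after 2 passes: D(Z) = {2}

Answer: {2}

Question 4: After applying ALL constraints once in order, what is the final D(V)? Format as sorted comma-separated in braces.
Constraint 1 (V != Z) on D(V)={1,3,4} D(Z)={2,4,5}: no change
Constraint 2 (Z < V) on D(Z)={2,4,5} D(V)={1,3,4}: Z {2,4,5}->{2}; V {1,3,4}->{3,4}
Constraint 3 (X != Z) on D(X)={1,2,3,4} D(Z)={2}: X {1,2,3,4}->{1,3,4}
Constraint 4 (V != X) on D(V)={3,4} D(X)={1,3,4}: no change
So after all 4 constraints: D(V) = {3,4}

Answer: {3,4}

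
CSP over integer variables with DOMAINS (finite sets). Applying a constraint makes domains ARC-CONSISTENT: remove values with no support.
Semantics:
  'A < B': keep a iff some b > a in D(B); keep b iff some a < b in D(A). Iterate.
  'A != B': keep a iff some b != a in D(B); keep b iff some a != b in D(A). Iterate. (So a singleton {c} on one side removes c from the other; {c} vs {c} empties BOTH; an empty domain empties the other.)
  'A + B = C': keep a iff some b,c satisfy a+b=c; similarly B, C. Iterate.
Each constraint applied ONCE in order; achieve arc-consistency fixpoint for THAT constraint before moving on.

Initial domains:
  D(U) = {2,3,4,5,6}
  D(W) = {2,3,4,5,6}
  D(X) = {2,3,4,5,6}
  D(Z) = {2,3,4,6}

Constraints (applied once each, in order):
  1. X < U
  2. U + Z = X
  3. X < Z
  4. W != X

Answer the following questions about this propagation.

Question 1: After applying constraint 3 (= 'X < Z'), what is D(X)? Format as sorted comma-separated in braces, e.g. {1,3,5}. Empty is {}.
Constraint 1 (X < U) on D(X)={2,3,4,5,6} D(U)={2,3,4,5,6}: X {2,3,4,5,6}->{2,3,4,5}; U {2,3,4,5,6}->{3,4,5,6}
Constraint 2 (U + Z = X) on D(U)={3,4,5,6} D(Z)={2,3,4,6} D(X)={2,3,4,5}: U {3,4,5,6}->{3}; Z {2,3,4,6}->{2}; X {2,3,4,5}->{5}
Constraint 3 (X < Z) on D(X)={5} D(Z)={2}: X {5}->{}; Z {2}->{}
So after constraint 3: D(X) = {}

Answer: {}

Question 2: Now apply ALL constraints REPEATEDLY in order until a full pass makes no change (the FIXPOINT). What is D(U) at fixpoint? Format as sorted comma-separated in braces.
pass 0 (initial): D(U)={2,3,4,5,6}
pass 1: U {2,3,4,5,6}->{3}; W {2,3,4,5,6}->{}; X {2,3,4,5,6}->{}; Z {2,3,4,6}->{}
pass 2: U {3}->{}
pass 3: no change
Fixpoint after 3 passes: D(U) = {}

Answer: {}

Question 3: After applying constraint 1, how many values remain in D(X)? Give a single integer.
Answer: 4

Derivation:
Constraint 1 (X < U) on D(X)={2,3,4,5,6} D(U)={2,3,4,5,6}: X {2,3,4,5,6}->{2,3,4,5}; U {2,3,4,5,6}->{3,4,5,6}
So after constraint 1: D(X)={2,3,4,5}, size = 4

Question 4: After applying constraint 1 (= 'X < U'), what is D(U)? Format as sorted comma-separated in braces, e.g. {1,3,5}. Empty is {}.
Answer: {3,4,5,6}

Derivation:
Constraint 1 (X < U) on D(X)={2,3,4,5,6} D(U)={2,3,4,5,6}: X {2,3,4,5,6}->{2,3,4,5}; U {2,3,4,5,6}->{3,4,5,6}
So after constraint 1: D(U) = {3,4,5,6}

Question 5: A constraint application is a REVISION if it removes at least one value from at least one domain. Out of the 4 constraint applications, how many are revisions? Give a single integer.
Answer: 4

Derivation:
Constraint 1 (X < U) on D(X)={2,3,4,5,6} D(U)={2,3,4,5,6}: X {2,3,4,5,6}->{2,3,4,5}; U {2,3,4,5,6}->{3,4,5,6} => REVISION
Constraint 2 (U + Z = X) on D(U)={3,4,5,6} D(Z)={2,3,4,6} D(X)={2,3,4,5}: U {3,4,5,6}->{3}; Z {2,3,4,6}->{2}; X {2,3,4,5}->{5} => REVISION
Constraint 3 (X < Z) on D(X)={5} D(Z)={2}: X {5}->{}; Z {2}->{} => REVISION
Constraint 4 (W != X) on D(W)={2,3,4,5,6} D(X)={}: W {2,3,4,5,6}->{} => REVISION
Total revisions = 4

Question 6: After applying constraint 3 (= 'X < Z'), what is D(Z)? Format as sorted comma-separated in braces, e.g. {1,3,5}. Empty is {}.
Answer: {}

Derivation:
Constraint 1 (X < U) on D(X)={2,3,4,5,6} D(U)={2,3,4,5,6}: X {2,3,4,5,6}->{2,3,4,5}; U {2,3,4,5,6}->{3,4,5,6}
Constraint 2 (U + Z = X) on D(U)={3,4,5,6} D(Z)={2,3,4,6} D(X)={2,3,4,5}: U {3,4,5,6}->{3}; Z {2,3,4,6}->{2}; X {2,3,4,5}->{5}
Constraint 3 (X < Z) on D(X)={5} D(Z)={2}: X {5}->{}; Z {2}->{}
So after constraint 3: D(Z) = {}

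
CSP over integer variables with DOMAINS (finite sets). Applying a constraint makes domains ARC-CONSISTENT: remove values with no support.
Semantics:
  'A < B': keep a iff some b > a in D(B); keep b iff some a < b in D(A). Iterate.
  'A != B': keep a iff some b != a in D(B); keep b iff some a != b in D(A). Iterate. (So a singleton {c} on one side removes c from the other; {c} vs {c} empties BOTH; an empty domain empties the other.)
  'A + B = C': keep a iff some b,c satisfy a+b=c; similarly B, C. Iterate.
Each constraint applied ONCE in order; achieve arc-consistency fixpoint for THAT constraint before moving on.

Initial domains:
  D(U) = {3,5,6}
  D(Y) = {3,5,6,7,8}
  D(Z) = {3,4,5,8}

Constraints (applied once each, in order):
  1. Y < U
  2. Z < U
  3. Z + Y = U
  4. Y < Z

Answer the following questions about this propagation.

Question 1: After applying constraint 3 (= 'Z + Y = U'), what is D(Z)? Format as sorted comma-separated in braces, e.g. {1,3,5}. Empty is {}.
Answer: {3}

Derivation:
Constraint 1 (Y < U) on D(Y)={3,5,6,7,8} D(U)={3,5,6}: Y {3,5,6,7,8}->{3,5}; U {3,5,6}->{5,6}
Constraint 2 (Z < U) on D(Z)={3,4,5,8} D(U)={5,6}: Z {3,4,5,8}->{3,4,5}
Constraint 3 (Z + Y = U) on D(Z)={3,4,5} D(Y)={3,5} D(U)={5,6}: Z {3,4,5}->{3}; Y {3,5}->{3}; U {5,6}->{6}
So after constraint 3: D(Z) = {3}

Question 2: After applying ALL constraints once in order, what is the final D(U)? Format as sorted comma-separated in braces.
Constraint 1 (Y < U) on D(Y)={3,5,6,7,8} D(U)={3,5,6}: Y {3,5,6,7,8}->{3,5}; U {3,5,6}->{5,6}
Constraint 2 (Z < U) on D(Z)={3,4,5,8} D(U)={5,6}: Z {3,4,5,8}->{3,4,5}
Constraint 3 (Z + Y = U) on D(Z)={3,4,5} D(Y)={3,5} D(U)={5,6}: Z {3,4,5}->{3}; Y {3,5}->{3}; U {5,6}->{6}
Constraint 4 (Y < Z) on D(Y)={3} D(Z)={3}: Y {3}->{}; Z {3}->{}
So after all 4 constraints: D(U) = {6}

Answer: {6}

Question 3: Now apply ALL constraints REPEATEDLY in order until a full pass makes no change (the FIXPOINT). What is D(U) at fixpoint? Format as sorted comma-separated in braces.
Answer: {}

Derivation:
pass 0 (initial): D(U)={3,5,6}
pass 1: U {3,5,6}->{6}; Y {3,5,6,7,8}->{}; Z {3,4,5,8}->{}
pass 2: U {6}->{}
pass 3: no change
Fixpoint after 3 passes: D(U) = {}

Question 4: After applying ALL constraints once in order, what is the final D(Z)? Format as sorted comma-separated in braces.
Answer: {}

Derivation:
Constraint 1 (Y < U) on D(Y)={3,5,6,7,8} D(U)={3,5,6}: Y {3,5,6,7,8}->{3,5}; U {3,5,6}->{5,6}
Constraint 2 (Z < U) on D(Z)={3,4,5,8} D(U)={5,6}: Z {3,4,5,8}->{3,4,5}
Constraint 3 (Z + Y = U) on D(Z)={3,4,5} D(Y)={3,5} D(U)={5,6}: Z {3,4,5}->{3}; Y {3,5}->{3}; U {5,6}->{6}
Constraint 4 (Y < Z) on D(Y)={3} D(Z)={3}: Y {3}->{}; Z {3}->{}
So after all 4 constraints: D(Z) = {}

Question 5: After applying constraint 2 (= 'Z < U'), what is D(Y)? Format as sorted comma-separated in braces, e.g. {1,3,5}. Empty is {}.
Answer: {3,5}

Derivation:
Constraint 1 (Y < U) on D(Y)={3,5,6,7,8} D(U)={3,5,6}: Y {3,5,6,7,8}->{3,5}; U {3,5,6}->{5,6}
Constraint 2 (Z < U) on D(Z)={3,4,5,8} D(U)={5,6}: Z {3,4,5,8}->{3,4,5}
So after constraint 2: D(Y) = {3,5}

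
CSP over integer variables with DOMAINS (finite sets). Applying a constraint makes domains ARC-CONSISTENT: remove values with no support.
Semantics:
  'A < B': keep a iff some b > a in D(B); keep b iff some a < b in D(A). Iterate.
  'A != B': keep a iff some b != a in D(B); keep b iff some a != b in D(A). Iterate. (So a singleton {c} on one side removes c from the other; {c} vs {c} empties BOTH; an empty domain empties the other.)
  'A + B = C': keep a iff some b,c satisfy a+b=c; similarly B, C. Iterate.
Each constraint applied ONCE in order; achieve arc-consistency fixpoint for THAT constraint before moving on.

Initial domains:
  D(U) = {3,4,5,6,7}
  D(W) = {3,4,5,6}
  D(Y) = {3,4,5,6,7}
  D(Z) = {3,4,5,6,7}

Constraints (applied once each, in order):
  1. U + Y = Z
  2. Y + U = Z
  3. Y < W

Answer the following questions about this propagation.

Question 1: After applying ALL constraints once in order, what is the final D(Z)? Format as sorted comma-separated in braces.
Answer: {6,7}

Derivation:
Constraint 1 (U + Y = Z) on D(U)={3,4,5,6,7} D(Y)={3,4,5,6,7} D(Z)={3,4,5,6,7}: U {3,4,5,6,7}->{3,4}; Y {3,4,5,6,7}->{3,4}; Z {3,4,5,6,7}->{6,7}
Constraint 2 (Y + U = Z) on D(Y)={3,4} D(U)={3,4} D(Z)={6,7}: no change
Constraint 3 (Y < W) on D(Y)={3,4} D(W)={3,4,5,6}: W {3,4,5,6}->{4,5,6}
So after all 3 constraints: D(Z) = {6,7}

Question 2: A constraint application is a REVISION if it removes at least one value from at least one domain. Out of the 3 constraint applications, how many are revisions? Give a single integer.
Answer: 2

Derivation:
Constraint 1 (U + Y = Z) on D(U)={3,4,5,6,7} D(Y)={3,4,5,6,7} D(Z)={3,4,5,6,7}: U {3,4,5,6,7}->{3,4}; Y {3,4,5,6,7}->{3,4}; Z {3,4,5,6,7}->{6,7} => REVISION
Constraint 2 (Y + U = Z) on D(Y)={3,4} D(U)={3,4} D(Z)={6,7}: no change => not a revision
Constraint 3 (Y < W) on D(Y)={3,4} D(W)={3,4,5,6}: W {3,4,5,6}->{4,5,6} => REVISION
Total revisions = 2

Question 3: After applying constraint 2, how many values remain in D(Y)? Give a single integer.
Constraint 1 (U + Y = Z) on D(U)={3,4,5,6,7} D(Y)={3,4,5,6,7} D(Z)={3,4,5,6,7}: U {3,4,5,6,7}->{3,4}; Y {3,4,5,6,7}->{3,4}; Z {3,4,5,6,7}->{6,7}
Constraint 2 (Y + U = Z) on D(Y)={3,4} D(U)={3,4} D(Z)={6,7}: no change
So after constraint 2: D(Y)={3,4}, size = 2

Answer: 2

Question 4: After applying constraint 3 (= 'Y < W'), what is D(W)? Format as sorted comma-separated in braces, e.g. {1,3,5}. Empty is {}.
Constraint 1 (U + Y = Z) on D(U)={3,4,5,6,7} D(Y)={3,4,5,6,7} D(Z)={3,4,5,6,7}: U {3,4,5,6,7}->{3,4}; Y {3,4,5,6,7}->{3,4}; Z {3,4,5,6,7}->{6,7}
Constraint 2 (Y + U = Z) on D(Y)={3,4} D(U)={3,4} D(Z)={6,7}: no change
Constraint 3 (Y < W) on D(Y)={3,4} D(W)={3,4,5,6}: W {3,4,5,6}->{4,5,6}
So after constraint 3: D(W) = {4,5,6}

Answer: {4,5,6}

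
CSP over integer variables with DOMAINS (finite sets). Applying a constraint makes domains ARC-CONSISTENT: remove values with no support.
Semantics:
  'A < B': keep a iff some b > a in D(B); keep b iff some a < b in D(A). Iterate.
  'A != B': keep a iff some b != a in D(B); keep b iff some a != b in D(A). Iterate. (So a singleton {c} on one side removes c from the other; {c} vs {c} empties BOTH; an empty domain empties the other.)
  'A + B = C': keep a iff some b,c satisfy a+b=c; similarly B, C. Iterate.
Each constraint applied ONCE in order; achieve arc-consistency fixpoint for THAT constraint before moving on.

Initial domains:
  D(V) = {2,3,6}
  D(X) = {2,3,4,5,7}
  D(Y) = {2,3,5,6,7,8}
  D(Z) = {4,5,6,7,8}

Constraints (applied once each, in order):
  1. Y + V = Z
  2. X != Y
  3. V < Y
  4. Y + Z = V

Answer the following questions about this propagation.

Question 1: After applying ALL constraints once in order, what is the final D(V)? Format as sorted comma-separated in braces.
Constraint 1 (Y + V = Z) on D(Y)={2,3,5,6,7,8} D(V)={2,3,6} D(Z)={4,5,6,7,8}: Y {2,3,5,6,7,8}->{2,3,5,6}
Constraint 2 (X != Y) on D(X)={2,3,4,5,7} D(Y)={2,3,5,6}: no change
Constraint 3 (V < Y) on D(V)={2,3,6} D(Y)={2,3,5,6}: V {2,3,6}->{2,3}; Y {2,3,5,6}->{3,5,6}
Constraint 4 (Y + Z = V) on D(Y)={3,5,6} D(Z)={4,5,6,7,8} D(V)={2,3}: Y {3,5,6}->{}; Z {4,5,6,7,8}->{}; V {2,3}->{}
So after all 4 constraints: D(V) = {}

Answer: {}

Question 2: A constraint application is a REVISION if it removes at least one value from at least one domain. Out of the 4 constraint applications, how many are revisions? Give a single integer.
Constraint 1 (Y + V = Z) on D(Y)={2,3,5,6,7,8} D(V)={2,3,6} D(Z)={4,5,6,7,8}: Y {2,3,5,6,7,8}->{2,3,5,6} => REVISION
Constraint 2 (X != Y) on D(X)={2,3,4,5,7} D(Y)={2,3,5,6}: no change => not a revision
Constraint 3 (V < Y) on D(V)={2,3,6} D(Y)={2,3,5,6}: V {2,3,6}->{2,3}; Y {2,3,5,6}->{3,5,6} => REVISION
Constraint 4 (Y + Z = V) on D(Y)={3,5,6} D(Z)={4,5,6,7,8} D(V)={2,3}: Y {3,5,6}->{}; Z {4,5,6,7,8}->{}; V {2,3}->{} => REVISION
Total revisions = 3

Answer: 3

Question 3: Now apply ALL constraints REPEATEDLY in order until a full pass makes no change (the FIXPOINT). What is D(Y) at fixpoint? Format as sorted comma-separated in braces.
pass 0 (initial): D(Y)={2,3,5,6,7,8}
pass 1: V {2,3,6}->{}; Y {2,3,5,6,7,8}->{}; Z {4,5,6,7,8}->{}
pass 2: X {2,3,4,5,7}->{}
pass 3: no change
Fixpoint after 3 passes: D(Y) = {}

Answer: {}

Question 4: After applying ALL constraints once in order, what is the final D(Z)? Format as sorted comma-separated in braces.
Constraint 1 (Y + V = Z) on D(Y)={2,3,5,6,7,8} D(V)={2,3,6} D(Z)={4,5,6,7,8}: Y {2,3,5,6,7,8}->{2,3,5,6}
Constraint 2 (X != Y) on D(X)={2,3,4,5,7} D(Y)={2,3,5,6}: no change
Constraint 3 (V < Y) on D(V)={2,3,6} D(Y)={2,3,5,6}: V {2,3,6}->{2,3}; Y {2,3,5,6}->{3,5,6}
Constraint 4 (Y + Z = V) on D(Y)={3,5,6} D(Z)={4,5,6,7,8} D(V)={2,3}: Y {3,5,6}->{}; Z {4,5,6,7,8}->{}; V {2,3}->{}
So after all 4 constraints: D(Z) = {}

Answer: {}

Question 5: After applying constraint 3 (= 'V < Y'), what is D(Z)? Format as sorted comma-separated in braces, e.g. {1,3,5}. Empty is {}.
Constraint 1 (Y + V = Z) on D(Y)={2,3,5,6,7,8} D(V)={2,3,6} D(Z)={4,5,6,7,8}: Y {2,3,5,6,7,8}->{2,3,5,6}
Constraint 2 (X != Y) on D(X)={2,3,4,5,7} D(Y)={2,3,5,6}: no change
Constraint 3 (V < Y) on D(V)={2,3,6} D(Y)={2,3,5,6}: V {2,3,6}->{2,3}; Y {2,3,5,6}->{3,5,6}
So after constraint 3: D(Z) = {4,5,6,7,8}

Answer: {4,5,6,7,8}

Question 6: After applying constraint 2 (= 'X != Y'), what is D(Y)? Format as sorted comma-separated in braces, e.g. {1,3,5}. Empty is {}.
Answer: {2,3,5,6}

Derivation:
Constraint 1 (Y + V = Z) on D(Y)={2,3,5,6,7,8} D(V)={2,3,6} D(Z)={4,5,6,7,8}: Y {2,3,5,6,7,8}->{2,3,5,6}
Constraint 2 (X != Y) on D(X)={2,3,4,5,7} D(Y)={2,3,5,6}: no change
So after constraint 2: D(Y) = {2,3,5,6}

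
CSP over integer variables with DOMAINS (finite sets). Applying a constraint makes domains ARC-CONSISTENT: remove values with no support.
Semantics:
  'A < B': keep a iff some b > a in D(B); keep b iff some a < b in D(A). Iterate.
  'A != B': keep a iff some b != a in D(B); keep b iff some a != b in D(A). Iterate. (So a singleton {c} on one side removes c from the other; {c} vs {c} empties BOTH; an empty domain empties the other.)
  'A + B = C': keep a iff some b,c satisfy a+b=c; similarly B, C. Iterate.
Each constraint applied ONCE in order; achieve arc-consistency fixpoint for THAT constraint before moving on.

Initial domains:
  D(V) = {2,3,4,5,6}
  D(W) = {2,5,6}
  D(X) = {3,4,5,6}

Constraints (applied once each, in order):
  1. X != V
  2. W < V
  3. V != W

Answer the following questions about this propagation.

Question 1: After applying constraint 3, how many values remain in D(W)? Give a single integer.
Constraint 1 (X != V) on D(X)={3,4,5,6} D(V)={2,3,4,5,6}: no change
Constraint 2 (W < V) on D(W)={2,5,6} D(V)={2,3,4,5,6}: W {2,5,6}->{2,5}; V {2,3,4,5,6}->{3,4,5,6}
Constraint 3 (V != W) on D(V)={3,4,5,6} D(W)={2,5}: no change
So after constraint 3: D(W)={2,5}, size = 2

Answer: 2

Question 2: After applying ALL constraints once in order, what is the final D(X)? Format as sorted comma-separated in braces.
Answer: {3,4,5,6}

Derivation:
Constraint 1 (X != V) on D(X)={3,4,5,6} D(V)={2,3,4,5,6}: no change
Constraint 2 (W < V) on D(W)={2,5,6} D(V)={2,3,4,5,6}: W {2,5,6}->{2,5}; V {2,3,4,5,6}->{3,4,5,6}
Constraint 3 (V != W) on D(V)={3,4,5,6} D(W)={2,5}: no change
So after all 3 constraints: D(X) = {3,4,5,6}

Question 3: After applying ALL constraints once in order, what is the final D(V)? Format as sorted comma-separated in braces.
Answer: {3,4,5,6}

Derivation:
Constraint 1 (X != V) on D(X)={3,4,5,6} D(V)={2,3,4,5,6}: no change
Constraint 2 (W < V) on D(W)={2,5,6} D(V)={2,3,4,5,6}: W {2,5,6}->{2,5}; V {2,3,4,5,6}->{3,4,5,6}
Constraint 3 (V != W) on D(V)={3,4,5,6} D(W)={2,5}: no change
So after all 3 constraints: D(V) = {3,4,5,6}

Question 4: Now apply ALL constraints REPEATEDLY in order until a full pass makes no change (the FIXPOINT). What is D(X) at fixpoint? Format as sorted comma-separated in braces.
pass 0 (initial): D(X)={3,4,5,6}
pass 1: V {2,3,4,5,6}->{3,4,5,6}; W {2,5,6}->{2,5}
pass 2: no change
Fixpoint after 2 passes: D(X) = {3,4,5,6}

Answer: {3,4,5,6}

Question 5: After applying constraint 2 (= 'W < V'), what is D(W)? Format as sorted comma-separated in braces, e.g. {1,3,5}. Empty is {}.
Answer: {2,5}

Derivation:
Constraint 1 (X != V) on D(X)={3,4,5,6} D(V)={2,3,4,5,6}: no change
Constraint 2 (W < V) on D(W)={2,5,6} D(V)={2,3,4,5,6}: W {2,5,6}->{2,5}; V {2,3,4,5,6}->{3,4,5,6}
So after constraint 2: D(W) = {2,5}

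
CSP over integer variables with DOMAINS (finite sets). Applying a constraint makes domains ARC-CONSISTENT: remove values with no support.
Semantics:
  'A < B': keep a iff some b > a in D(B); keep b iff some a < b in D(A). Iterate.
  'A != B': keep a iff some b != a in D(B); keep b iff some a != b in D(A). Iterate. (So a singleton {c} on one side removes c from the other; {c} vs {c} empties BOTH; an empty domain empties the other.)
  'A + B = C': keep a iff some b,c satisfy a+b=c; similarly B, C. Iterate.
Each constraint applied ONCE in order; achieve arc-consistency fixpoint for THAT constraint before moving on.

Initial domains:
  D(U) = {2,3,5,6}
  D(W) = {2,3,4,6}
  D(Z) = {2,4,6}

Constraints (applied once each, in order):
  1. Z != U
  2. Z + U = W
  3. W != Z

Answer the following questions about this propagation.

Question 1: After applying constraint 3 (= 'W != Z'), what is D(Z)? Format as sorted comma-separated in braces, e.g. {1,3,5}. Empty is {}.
Constraint 1 (Z != U) on D(Z)={2,4,6} D(U)={2,3,5,6}: no change
Constraint 2 (Z + U = W) on D(Z)={2,4,6} D(U)={2,3,5,6} D(W)={2,3,4,6}: Z {2,4,6}->{2,4}; U {2,3,5,6}->{2}; W {2,3,4,6}->{4,6}
Constraint 3 (W != Z) on D(W)={4,6} D(Z)={2,4}: no change
So after constraint 3: D(Z) = {2,4}

Answer: {2,4}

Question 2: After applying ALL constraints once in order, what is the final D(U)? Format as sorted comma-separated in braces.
Constraint 1 (Z != U) on D(Z)={2,4,6} D(U)={2,3,5,6}: no change
Constraint 2 (Z + U = W) on D(Z)={2,4,6} D(U)={2,3,5,6} D(W)={2,3,4,6}: Z {2,4,6}->{2,4}; U {2,3,5,6}->{2}; W {2,3,4,6}->{4,6}
Constraint 3 (W != Z) on D(W)={4,6} D(Z)={2,4}: no change
So after all 3 constraints: D(U) = {2}

Answer: {2}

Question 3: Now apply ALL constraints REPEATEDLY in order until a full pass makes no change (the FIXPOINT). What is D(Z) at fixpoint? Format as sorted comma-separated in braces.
Answer: {4}

Derivation:
pass 0 (initial): D(Z)={2,4,6}
pass 1: U {2,3,5,6}->{2}; W {2,3,4,6}->{4,6}; Z {2,4,6}->{2,4}
pass 2: W {4,6}->{6}; Z {2,4}->{4}
pass 3: no change
Fixpoint after 3 passes: D(Z) = {4}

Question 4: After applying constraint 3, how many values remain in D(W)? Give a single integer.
Constraint 1 (Z != U) on D(Z)={2,4,6} D(U)={2,3,5,6}: no change
Constraint 2 (Z + U = W) on D(Z)={2,4,6} D(U)={2,3,5,6} D(W)={2,3,4,6}: Z {2,4,6}->{2,4}; U {2,3,5,6}->{2}; W {2,3,4,6}->{4,6}
Constraint 3 (W != Z) on D(W)={4,6} D(Z)={2,4}: no change
So after constraint 3: D(W)={4,6}, size = 2

Answer: 2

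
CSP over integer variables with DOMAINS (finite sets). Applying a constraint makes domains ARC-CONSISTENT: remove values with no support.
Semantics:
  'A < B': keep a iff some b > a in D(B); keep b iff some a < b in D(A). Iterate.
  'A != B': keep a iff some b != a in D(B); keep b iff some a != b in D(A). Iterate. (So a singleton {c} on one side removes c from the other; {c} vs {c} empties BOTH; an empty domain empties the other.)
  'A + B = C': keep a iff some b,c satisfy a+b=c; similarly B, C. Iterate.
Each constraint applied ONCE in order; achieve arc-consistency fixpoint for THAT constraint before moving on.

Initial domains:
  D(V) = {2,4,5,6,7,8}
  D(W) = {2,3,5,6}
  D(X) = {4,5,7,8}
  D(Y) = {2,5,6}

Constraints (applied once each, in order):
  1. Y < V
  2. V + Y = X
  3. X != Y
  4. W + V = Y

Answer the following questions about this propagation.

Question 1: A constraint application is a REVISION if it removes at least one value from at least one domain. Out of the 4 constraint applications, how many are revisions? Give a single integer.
Constraint 1 (Y < V) on D(Y)={2,5,6} D(V)={2,4,5,6,7,8}: V {2,4,5,6,7,8}->{4,5,6,7,8} => REVISION
Constraint 2 (V + Y = X) on D(V)={4,5,6,7,8} D(Y)={2,5,6} D(X)={4,5,7,8}: V {4,5,6,7,8}->{5,6}; Y {2,5,6}->{2}; X {4,5,7,8}->{7,8} => REVISION
Constraint 3 (X != Y) on D(X)={7,8} D(Y)={2}: no change => not a revision
Constraint 4 (W + V = Y) on D(W)={2,3,5,6} D(V)={5,6} D(Y)={2}: W {2,3,5,6}->{}; V {5,6}->{}; Y {2}->{} => REVISION
Total revisions = 3

Answer: 3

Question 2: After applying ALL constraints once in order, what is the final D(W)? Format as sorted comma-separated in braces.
Constraint 1 (Y < V) on D(Y)={2,5,6} D(V)={2,4,5,6,7,8}: V {2,4,5,6,7,8}->{4,5,6,7,8}
Constraint 2 (V + Y = X) on D(V)={4,5,6,7,8} D(Y)={2,5,6} D(X)={4,5,7,8}: V {4,5,6,7,8}->{5,6}; Y {2,5,6}->{2}; X {4,5,7,8}->{7,8}
Constraint 3 (X != Y) on D(X)={7,8} D(Y)={2}: no change
Constraint 4 (W + V = Y) on D(W)={2,3,5,6} D(V)={5,6} D(Y)={2}: W {2,3,5,6}->{}; V {5,6}->{}; Y {2}->{}
So after all 4 constraints: D(W) = {}

Answer: {}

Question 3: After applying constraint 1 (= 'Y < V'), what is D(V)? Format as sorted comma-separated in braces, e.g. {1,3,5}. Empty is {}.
Answer: {4,5,6,7,8}

Derivation:
Constraint 1 (Y < V) on D(Y)={2,5,6} D(V)={2,4,5,6,7,8}: V {2,4,5,6,7,8}->{4,5,6,7,8}
So after constraint 1: D(V) = {4,5,6,7,8}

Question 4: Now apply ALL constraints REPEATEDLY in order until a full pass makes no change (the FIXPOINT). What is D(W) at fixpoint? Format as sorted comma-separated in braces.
Answer: {}

Derivation:
pass 0 (initial): D(W)={2,3,5,6}
pass 1: V {2,4,5,6,7,8}->{}; W {2,3,5,6}->{}; X {4,5,7,8}->{7,8}; Y {2,5,6}->{}
pass 2: X {7,8}->{}
pass 3: no change
Fixpoint after 3 passes: D(W) = {}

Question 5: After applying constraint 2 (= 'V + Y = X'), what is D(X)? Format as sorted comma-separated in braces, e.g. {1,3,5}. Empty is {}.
Constraint 1 (Y < V) on D(Y)={2,5,6} D(V)={2,4,5,6,7,8}: V {2,4,5,6,7,8}->{4,5,6,7,8}
Constraint 2 (V + Y = X) on D(V)={4,5,6,7,8} D(Y)={2,5,6} D(X)={4,5,7,8}: V {4,5,6,7,8}->{5,6}; Y {2,5,6}->{2}; X {4,5,7,8}->{7,8}
So after constraint 2: D(X) = {7,8}

Answer: {7,8}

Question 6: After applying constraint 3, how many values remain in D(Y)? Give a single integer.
Answer: 1

Derivation:
Constraint 1 (Y < V) on D(Y)={2,5,6} D(V)={2,4,5,6,7,8}: V {2,4,5,6,7,8}->{4,5,6,7,8}
Constraint 2 (V + Y = X) on D(V)={4,5,6,7,8} D(Y)={2,5,6} D(X)={4,5,7,8}: V {4,5,6,7,8}->{5,6}; Y {2,5,6}->{2}; X {4,5,7,8}->{7,8}
Constraint 3 (X != Y) on D(X)={7,8} D(Y)={2}: no change
So after constraint 3: D(Y)={2}, size = 1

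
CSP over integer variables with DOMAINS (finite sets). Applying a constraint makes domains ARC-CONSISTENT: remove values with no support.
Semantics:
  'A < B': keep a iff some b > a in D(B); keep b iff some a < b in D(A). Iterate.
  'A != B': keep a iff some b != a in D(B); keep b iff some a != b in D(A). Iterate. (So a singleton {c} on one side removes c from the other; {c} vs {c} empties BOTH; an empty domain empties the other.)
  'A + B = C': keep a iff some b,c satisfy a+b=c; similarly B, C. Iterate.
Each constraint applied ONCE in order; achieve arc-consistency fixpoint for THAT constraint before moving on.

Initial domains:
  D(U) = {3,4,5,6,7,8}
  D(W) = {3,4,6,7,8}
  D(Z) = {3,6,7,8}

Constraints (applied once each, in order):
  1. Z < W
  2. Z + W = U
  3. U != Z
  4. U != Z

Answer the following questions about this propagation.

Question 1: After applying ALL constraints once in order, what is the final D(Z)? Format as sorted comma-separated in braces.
Constraint 1 (Z < W) on D(Z)={3,6,7,8} D(W)={3,4,6,7,8}: Z {3,6,7,8}->{3,6,7}; W {3,4,6,7,8}->{4,6,7,8}
Constraint 2 (Z + W = U) on D(Z)={3,6,7} D(W)={4,6,7,8} D(U)={3,4,5,6,7,8}: Z {3,6,7}->{3}; W {4,6,7,8}->{4}; U {3,4,5,6,7,8}->{7}
Constraint 3 (U != Z) on D(U)={7} D(Z)={3}: no change
Constraint 4 (U != Z) on D(U)={7} D(Z)={3}: no change
So after all 4 constraints: D(Z) = {3}

Answer: {3}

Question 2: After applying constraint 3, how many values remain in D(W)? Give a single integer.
Answer: 1

Derivation:
Constraint 1 (Z < W) on D(Z)={3,6,7,8} D(W)={3,4,6,7,8}: Z {3,6,7,8}->{3,6,7}; W {3,4,6,7,8}->{4,6,7,8}
Constraint 2 (Z + W = U) on D(Z)={3,6,7} D(W)={4,6,7,8} D(U)={3,4,5,6,7,8}: Z {3,6,7}->{3}; W {4,6,7,8}->{4}; U {3,4,5,6,7,8}->{7}
Constraint 3 (U != Z) on D(U)={7} D(Z)={3}: no change
So after constraint 3: D(W)={4}, size = 1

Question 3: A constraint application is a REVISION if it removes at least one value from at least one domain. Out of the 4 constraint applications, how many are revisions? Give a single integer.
Constraint 1 (Z < W) on D(Z)={3,6,7,8} D(W)={3,4,6,7,8}: Z {3,6,7,8}->{3,6,7}; W {3,4,6,7,8}->{4,6,7,8} => REVISION
Constraint 2 (Z + W = U) on D(Z)={3,6,7} D(W)={4,6,7,8} D(U)={3,4,5,6,7,8}: Z {3,6,7}->{3}; W {4,6,7,8}->{4}; U {3,4,5,6,7,8}->{7} => REVISION
Constraint 3 (U != Z) on D(U)={7} D(Z)={3}: no change => not a revision
Constraint 4 (U != Z) on D(U)={7} D(Z)={3}: no change => not a revision
Total revisions = 2

Answer: 2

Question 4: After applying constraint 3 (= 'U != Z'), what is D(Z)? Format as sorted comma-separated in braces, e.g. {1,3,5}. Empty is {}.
Constraint 1 (Z < W) on D(Z)={3,6,7,8} D(W)={3,4,6,7,8}: Z {3,6,7,8}->{3,6,7}; W {3,4,6,7,8}->{4,6,7,8}
Constraint 2 (Z + W = U) on D(Z)={3,6,7} D(W)={4,6,7,8} D(U)={3,4,5,6,7,8}: Z {3,6,7}->{3}; W {4,6,7,8}->{4}; U {3,4,5,6,7,8}->{7}
Constraint 3 (U != Z) on D(U)={7} D(Z)={3}: no change
So after constraint 3: D(Z) = {3}

Answer: {3}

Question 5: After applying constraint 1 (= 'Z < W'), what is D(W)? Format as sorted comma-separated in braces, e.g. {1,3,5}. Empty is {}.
Constraint 1 (Z < W) on D(Z)={3,6,7,8} D(W)={3,4,6,7,8}: Z {3,6,7,8}->{3,6,7}; W {3,4,6,7,8}->{4,6,7,8}
So after constraint 1: D(W) = {4,6,7,8}

Answer: {4,6,7,8}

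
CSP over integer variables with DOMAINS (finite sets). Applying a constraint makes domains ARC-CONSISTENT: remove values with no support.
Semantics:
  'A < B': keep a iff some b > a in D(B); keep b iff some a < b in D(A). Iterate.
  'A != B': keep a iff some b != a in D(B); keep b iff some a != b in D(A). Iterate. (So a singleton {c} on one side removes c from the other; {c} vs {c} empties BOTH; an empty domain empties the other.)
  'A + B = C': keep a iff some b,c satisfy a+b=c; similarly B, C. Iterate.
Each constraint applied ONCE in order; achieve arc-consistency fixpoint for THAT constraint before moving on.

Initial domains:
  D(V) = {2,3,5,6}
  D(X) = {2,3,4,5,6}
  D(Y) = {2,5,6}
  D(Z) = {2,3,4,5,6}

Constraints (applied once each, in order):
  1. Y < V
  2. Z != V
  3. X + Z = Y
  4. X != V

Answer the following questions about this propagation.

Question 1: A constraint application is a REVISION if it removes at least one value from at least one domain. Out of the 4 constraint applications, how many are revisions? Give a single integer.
Answer: 2

Derivation:
Constraint 1 (Y < V) on D(Y)={2,5,6} D(V)={2,3,5,6}: Y {2,5,6}->{2,5}; V {2,3,5,6}->{3,5,6} => REVISION
Constraint 2 (Z != V) on D(Z)={2,3,4,5,6} D(V)={3,5,6}: no change => not a revision
Constraint 3 (X + Z = Y) on D(X)={2,3,4,5,6} D(Z)={2,3,4,5,6} D(Y)={2,5}: X {2,3,4,5,6}->{2,3}; Z {2,3,4,5,6}->{2,3}; Y {2,5}->{5} => REVISION
Constraint 4 (X != V) on D(X)={2,3} D(V)={3,5,6}: no change => not a revision
Total revisions = 2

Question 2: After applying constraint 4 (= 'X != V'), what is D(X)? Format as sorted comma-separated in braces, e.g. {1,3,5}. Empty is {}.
Constraint 1 (Y < V) on D(Y)={2,5,6} D(V)={2,3,5,6}: Y {2,5,6}->{2,5}; V {2,3,5,6}->{3,5,6}
Constraint 2 (Z != V) on D(Z)={2,3,4,5,6} D(V)={3,5,6}: no change
Constraint 3 (X + Z = Y) on D(X)={2,3,4,5,6} D(Z)={2,3,4,5,6} D(Y)={2,5}: X {2,3,4,5,6}->{2,3}; Z {2,3,4,5,6}->{2,3}; Y {2,5}->{5}
Constraint 4 (X != V) on D(X)={2,3} D(V)={3,5,6}: no change
So after constraint 4: D(X) = {2,3}

Answer: {2,3}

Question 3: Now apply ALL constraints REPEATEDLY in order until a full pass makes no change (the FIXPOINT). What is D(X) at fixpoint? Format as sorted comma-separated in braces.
pass 0 (initial): D(X)={2,3,4,5,6}
pass 1: V {2,3,5,6}->{3,5,6}; X {2,3,4,5,6}->{2,3}; Y {2,5,6}->{5}; Z {2,3,4,5,6}->{2,3}
pass 2: V {3,5,6}->{6}
pass 3: no change
Fixpoint after 3 passes: D(X) = {2,3}

Answer: {2,3}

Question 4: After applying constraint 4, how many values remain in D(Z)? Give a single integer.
Constraint 1 (Y < V) on D(Y)={2,5,6} D(V)={2,3,5,6}: Y {2,5,6}->{2,5}; V {2,3,5,6}->{3,5,6}
Constraint 2 (Z != V) on D(Z)={2,3,4,5,6} D(V)={3,5,6}: no change
Constraint 3 (X + Z = Y) on D(X)={2,3,4,5,6} D(Z)={2,3,4,5,6} D(Y)={2,5}: X {2,3,4,5,6}->{2,3}; Z {2,3,4,5,6}->{2,3}; Y {2,5}->{5}
Constraint 4 (X != V) on D(X)={2,3} D(V)={3,5,6}: no change
So after constraint 4: D(Z)={2,3}, size = 2

Answer: 2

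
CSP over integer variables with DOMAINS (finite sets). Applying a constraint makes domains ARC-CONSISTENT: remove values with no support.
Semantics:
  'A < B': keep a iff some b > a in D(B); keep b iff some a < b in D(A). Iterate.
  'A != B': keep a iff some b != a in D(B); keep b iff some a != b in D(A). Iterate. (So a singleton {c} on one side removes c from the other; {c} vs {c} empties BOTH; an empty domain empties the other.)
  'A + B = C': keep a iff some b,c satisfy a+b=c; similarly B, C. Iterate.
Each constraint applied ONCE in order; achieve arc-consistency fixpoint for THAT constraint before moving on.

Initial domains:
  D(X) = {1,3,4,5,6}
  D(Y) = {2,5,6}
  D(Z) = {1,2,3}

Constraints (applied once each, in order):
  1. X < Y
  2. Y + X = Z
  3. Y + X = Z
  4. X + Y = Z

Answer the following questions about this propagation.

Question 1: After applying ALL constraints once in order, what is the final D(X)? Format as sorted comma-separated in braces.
Answer: {1}

Derivation:
Constraint 1 (X < Y) on D(X)={1,3,4,5,6} D(Y)={2,5,6}: X {1,3,4,5,6}->{1,3,4,5}
Constraint 2 (Y + X = Z) on D(Y)={2,5,6} D(X)={1,3,4,5} D(Z)={1,2,3}: Y {2,5,6}->{2}; X {1,3,4,5}->{1}; Z {1,2,3}->{3}
Constraint 3 (Y + X = Z) on D(Y)={2} D(X)={1} D(Z)={3}: no change
Constraint 4 (X + Y = Z) on D(X)={1} D(Y)={2} D(Z)={3}: no change
So after all 4 constraints: D(X) = {1}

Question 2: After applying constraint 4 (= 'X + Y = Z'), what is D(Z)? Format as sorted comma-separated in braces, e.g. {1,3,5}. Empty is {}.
Constraint 1 (X < Y) on D(X)={1,3,4,5,6} D(Y)={2,5,6}: X {1,3,4,5,6}->{1,3,4,5}
Constraint 2 (Y + X = Z) on D(Y)={2,5,6} D(X)={1,3,4,5} D(Z)={1,2,3}: Y {2,5,6}->{2}; X {1,3,4,5}->{1}; Z {1,2,3}->{3}
Constraint 3 (Y + X = Z) on D(Y)={2} D(X)={1} D(Z)={3}: no change
Constraint 4 (X + Y = Z) on D(X)={1} D(Y)={2} D(Z)={3}: no change
So after constraint 4: D(Z) = {3}

Answer: {3}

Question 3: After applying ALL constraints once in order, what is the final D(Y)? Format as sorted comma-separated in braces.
Answer: {2}

Derivation:
Constraint 1 (X < Y) on D(X)={1,3,4,5,6} D(Y)={2,5,6}: X {1,3,4,5,6}->{1,3,4,5}
Constraint 2 (Y + X = Z) on D(Y)={2,5,6} D(X)={1,3,4,5} D(Z)={1,2,3}: Y {2,5,6}->{2}; X {1,3,4,5}->{1}; Z {1,2,3}->{3}
Constraint 3 (Y + X = Z) on D(Y)={2} D(X)={1} D(Z)={3}: no change
Constraint 4 (X + Y = Z) on D(X)={1} D(Y)={2} D(Z)={3}: no change
So after all 4 constraints: D(Y) = {2}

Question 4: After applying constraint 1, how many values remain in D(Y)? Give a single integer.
Answer: 3

Derivation:
Constraint 1 (X < Y) on D(X)={1,3,4,5,6} D(Y)={2,5,6}: X {1,3,4,5,6}->{1,3,4,5}
So after constraint 1: D(Y)={2,5,6}, size = 3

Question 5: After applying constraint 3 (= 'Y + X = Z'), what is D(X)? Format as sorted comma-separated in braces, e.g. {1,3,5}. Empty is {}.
Answer: {1}

Derivation:
Constraint 1 (X < Y) on D(X)={1,3,4,5,6} D(Y)={2,5,6}: X {1,3,4,5,6}->{1,3,4,5}
Constraint 2 (Y + X = Z) on D(Y)={2,5,6} D(X)={1,3,4,5} D(Z)={1,2,3}: Y {2,5,6}->{2}; X {1,3,4,5}->{1}; Z {1,2,3}->{3}
Constraint 3 (Y + X = Z) on D(Y)={2} D(X)={1} D(Z)={3}: no change
So after constraint 3: D(X) = {1}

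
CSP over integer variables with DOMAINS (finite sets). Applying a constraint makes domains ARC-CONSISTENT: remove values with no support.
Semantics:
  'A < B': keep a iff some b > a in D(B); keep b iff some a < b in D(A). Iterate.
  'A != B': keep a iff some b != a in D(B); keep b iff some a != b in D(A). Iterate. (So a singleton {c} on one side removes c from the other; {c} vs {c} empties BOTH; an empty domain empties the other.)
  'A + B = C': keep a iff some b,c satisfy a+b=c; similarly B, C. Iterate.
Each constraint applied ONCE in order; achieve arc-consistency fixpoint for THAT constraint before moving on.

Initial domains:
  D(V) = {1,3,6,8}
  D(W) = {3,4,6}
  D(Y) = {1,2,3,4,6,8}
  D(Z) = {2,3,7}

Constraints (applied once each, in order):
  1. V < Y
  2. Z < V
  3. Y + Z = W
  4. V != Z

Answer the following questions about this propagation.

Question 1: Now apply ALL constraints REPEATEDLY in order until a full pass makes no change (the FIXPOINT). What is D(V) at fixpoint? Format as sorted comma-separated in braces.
Answer: {3}

Derivation:
pass 0 (initial): D(V)={1,3,6,8}
pass 1: V {1,3,6,8}->{3,6}; W {3,4,6}->{4,6}; Y {1,2,3,4,6,8}->{2,3,4}; Z {2,3,7}->{2,3}
pass 2: V {3,6}->{3}; W {4,6}->{6}; Y {2,3,4}->{4}; Z {2,3}->{2}
pass 3: no change
Fixpoint after 3 passes: D(V) = {3}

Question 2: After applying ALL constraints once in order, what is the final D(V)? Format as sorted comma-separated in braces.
Answer: {3,6}

Derivation:
Constraint 1 (V < Y) on D(V)={1,3,6,8} D(Y)={1,2,3,4,6,8}: V {1,3,6,8}->{1,3,6}; Y {1,2,3,4,6,8}->{2,3,4,6,8}
Constraint 2 (Z < V) on D(Z)={2,3,7} D(V)={1,3,6}: Z {2,3,7}->{2,3}; V {1,3,6}->{3,6}
Constraint 3 (Y + Z = W) on D(Y)={2,3,4,6,8} D(Z)={2,3} D(W)={3,4,6}: Y {2,3,4,6,8}->{2,3,4}; W {3,4,6}->{4,6}
Constraint 4 (V != Z) on D(V)={3,6} D(Z)={2,3}: no change
So after all 4 constraints: D(V) = {3,6}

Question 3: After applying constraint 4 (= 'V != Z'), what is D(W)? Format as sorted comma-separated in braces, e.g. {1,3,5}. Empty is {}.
Answer: {4,6}

Derivation:
Constraint 1 (V < Y) on D(V)={1,3,6,8} D(Y)={1,2,3,4,6,8}: V {1,3,6,8}->{1,3,6}; Y {1,2,3,4,6,8}->{2,3,4,6,8}
Constraint 2 (Z < V) on D(Z)={2,3,7} D(V)={1,3,6}: Z {2,3,7}->{2,3}; V {1,3,6}->{3,6}
Constraint 3 (Y + Z = W) on D(Y)={2,3,4,6,8} D(Z)={2,3} D(W)={3,4,6}: Y {2,3,4,6,8}->{2,3,4}; W {3,4,6}->{4,6}
Constraint 4 (V != Z) on D(V)={3,6} D(Z)={2,3}: no change
So after constraint 4: D(W) = {4,6}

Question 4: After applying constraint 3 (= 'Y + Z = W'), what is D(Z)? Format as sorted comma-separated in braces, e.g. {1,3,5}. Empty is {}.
Answer: {2,3}

Derivation:
Constraint 1 (V < Y) on D(V)={1,3,6,8} D(Y)={1,2,3,4,6,8}: V {1,3,6,8}->{1,3,6}; Y {1,2,3,4,6,8}->{2,3,4,6,8}
Constraint 2 (Z < V) on D(Z)={2,3,7} D(V)={1,3,6}: Z {2,3,7}->{2,3}; V {1,3,6}->{3,6}
Constraint 3 (Y + Z = W) on D(Y)={2,3,4,6,8} D(Z)={2,3} D(W)={3,4,6}: Y {2,3,4,6,8}->{2,3,4}; W {3,4,6}->{4,6}
So after constraint 3: D(Z) = {2,3}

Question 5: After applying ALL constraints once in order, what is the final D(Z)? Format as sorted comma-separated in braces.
Answer: {2,3}

Derivation:
Constraint 1 (V < Y) on D(V)={1,3,6,8} D(Y)={1,2,3,4,6,8}: V {1,3,6,8}->{1,3,6}; Y {1,2,3,4,6,8}->{2,3,4,6,8}
Constraint 2 (Z < V) on D(Z)={2,3,7} D(V)={1,3,6}: Z {2,3,7}->{2,3}; V {1,3,6}->{3,6}
Constraint 3 (Y + Z = W) on D(Y)={2,3,4,6,8} D(Z)={2,3} D(W)={3,4,6}: Y {2,3,4,6,8}->{2,3,4}; W {3,4,6}->{4,6}
Constraint 4 (V != Z) on D(V)={3,6} D(Z)={2,3}: no change
So after all 4 constraints: D(Z) = {2,3}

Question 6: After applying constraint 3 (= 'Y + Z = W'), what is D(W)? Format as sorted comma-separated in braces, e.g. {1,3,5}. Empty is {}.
Constraint 1 (V < Y) on D(V)={1,3,6,8} D(Y)={1,2,3,4,6,8}: V {1,3,6,8}->{1,3,6}; Y {1,2,3,4,6,8}->{2,3,4,6,8}
Constraint 2 (Z < V) on D(Z)={2,3,7} D(V)={1,3,6}: Z {2,3,7}->{2,3}; V {1,3,6}->{3,6}
Constraint 3 (Y + Z = W) on D(Y)={2,3,4,6,8} D(Z)={2,3} D(W)={3,4,6}: Y {2,3,4,6,8}->{2,3,4}; W {3,4,6}->{4,6}
So after constraint 3: D(W) = {4,6}

Answer: {4,6}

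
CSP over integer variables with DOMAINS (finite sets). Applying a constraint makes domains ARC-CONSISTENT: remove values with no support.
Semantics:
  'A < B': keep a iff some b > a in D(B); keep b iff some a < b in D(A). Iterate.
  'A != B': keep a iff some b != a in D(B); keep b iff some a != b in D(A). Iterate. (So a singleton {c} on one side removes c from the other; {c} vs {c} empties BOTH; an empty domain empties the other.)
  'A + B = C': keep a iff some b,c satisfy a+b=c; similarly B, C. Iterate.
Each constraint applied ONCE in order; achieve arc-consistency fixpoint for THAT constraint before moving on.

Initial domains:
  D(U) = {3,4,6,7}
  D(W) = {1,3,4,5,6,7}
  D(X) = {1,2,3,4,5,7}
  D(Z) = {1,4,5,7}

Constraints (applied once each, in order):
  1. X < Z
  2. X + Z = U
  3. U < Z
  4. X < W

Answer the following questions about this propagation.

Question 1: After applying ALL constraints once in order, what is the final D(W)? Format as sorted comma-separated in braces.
Constraint 1 (X < Z) on D(X)={1,2,3,4,5,7} D(Z)={1,4,5,7}: X {1,2,3,4,5,7}->{1,2,3,4,5}; Z {1,4,5,7}->{4,5,7}
Constraint 2 (X + Z = U) on D(X)={1,2,3,4,5} D(Z)={4,5,7} D(U)={3,4,6,7}: X {1,2,3,4,5}->{1,2,3}; Z {4,5,7}->{4,5}; U {3,4,6,7}->{6,7}
Constraint 3 (U < Z) on D(U)={6,7} D(Z)={4,5}: U {6,7}->{}; Z {4,5}->{}
Constraint 4 (X < W) on D(X)={1,2,3} D(W)={1,3,4,5,6,7}: W {1,3,4,5,6,7}->{3,4,5,6,7}
So after all 4 constraints: D(W) = {3,4,5,6,7}

Answer: {3,4,5,6,7}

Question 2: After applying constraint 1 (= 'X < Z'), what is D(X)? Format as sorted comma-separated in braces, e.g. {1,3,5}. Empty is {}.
Answer: {1,2,3,4,5}

Derivation:
Constraint 1 (X < Z) on D(X)={1,2,3,4,5,7} D(Z)={1,4,5,7}: X {1,2,3,4,5,7}->{1,2,3,4,5}; Z {1,4,5,7}->{4,5,7}
So after constraint 1: D(X) = {1,2,3,4,5}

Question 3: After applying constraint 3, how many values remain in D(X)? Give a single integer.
Answer: 3

Derivation:
Constraint 1 (X < Z) on D(X)={1,2,3,4,5,7} D(Z)={1,4,5,7}: X {1,2,3,4,5,7}->{1,2,3,4,5}; Z {1,4,5,7}->{4,5,7}
Constraint 2 (X + Z = U) on D(X)={1,2,3,4,5} D(Z)={4,5,7} D(U)={3,4,6,7}: X {1,2,3,4,5}->{1,2,3}; Z {4,5,7}->{4,5}; U {3,4,6,7}->{6,7}
Constraint 3 (U < Z) on D(U)={6,7} D(Z)={4,5}: U {6,7}->{}; Z {4,5}->{}
So after constraint 3: D(X)={1,2,3}, size = 3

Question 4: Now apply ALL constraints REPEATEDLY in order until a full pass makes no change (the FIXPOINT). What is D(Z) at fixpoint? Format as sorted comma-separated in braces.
pass 0 (initial): D(Z)={1,4,5,7}
pass 1: U {3,4,6,7}->{}; W {1,3,4,5,6,7}->{3,4,5,6,7}; X {1,2,3,4,5,7}->{1,2,3}; Z {1,4,5,7}->{}
pass 2: W {3,4,5,6,7}->{}; X {1,2,3}->{}
pass 3: no change
Fixpoint after 3 passes: D(Z) = {}

Answer: {}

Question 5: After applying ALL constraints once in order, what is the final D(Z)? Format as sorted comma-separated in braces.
Answer: {}

Derivation:
Constraint 1 (X < Z) on D(X)={1,2,3,4,5,7} D(Z)={1,4,5,7}: X {1,2,3,4,5,7}->{1,2,3,4,5}; Z {1,4,5,7}->{4,5,7}
Constraint 2 (X + Z = U) on D(X)={1,2,3,4,5} D(Z)={4,5,7} D(U)={3,4,6,7}: X {1,2,3,4,5}->{1,2,3}; Z {4,5,7}->{4,5}; U {3,4,6,7}->{6,7}
Constraint 3 (U < Z) on D(U)={6,7} D(Z)={4,5}: U {6,7}->{}; Z {4,5}->{}
Constraint 4 (X < W) on D(X)={1,2,3} D(W)={1,3,4,5,6,7}: W {1,3,4,5,6,7}->{3,4,5,6,7}
So after all 4 constraints: D(Z) = {}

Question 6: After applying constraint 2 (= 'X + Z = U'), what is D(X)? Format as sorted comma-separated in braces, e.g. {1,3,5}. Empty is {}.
Answer: {1,2,3}

Derivation:
Constraint 1 (X < Z) on D(X)={1,2,3,4,5,7} D(Z)={1,4,5,7}: X {1,2,3,4,5,7}->{1,2,3,4,5}; Z {1,4,5,7}->{4,5,7}
Constraint 2 (X + Z = U) on D(X)={1,2,3,4,5} D(Z)={4,5,7} D(U)={3,4,6,7}: X {1,2,3,4,5}->{1,2,3}; Z {4,5,7}->{4,5}; U {3,4,6,7}->{6,7}
So after constraint 2: D(X) = {1,2,3}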